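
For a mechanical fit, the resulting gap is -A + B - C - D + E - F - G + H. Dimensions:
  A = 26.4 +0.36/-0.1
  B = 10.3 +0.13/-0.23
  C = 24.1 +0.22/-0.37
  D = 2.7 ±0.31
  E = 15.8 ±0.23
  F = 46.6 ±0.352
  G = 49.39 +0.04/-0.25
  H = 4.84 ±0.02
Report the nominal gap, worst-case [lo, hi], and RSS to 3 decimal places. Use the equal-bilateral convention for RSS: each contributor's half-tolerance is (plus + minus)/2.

nominal=-118.250 wc=[-120.012,-116.488] rss=0.683

Stack each dimension's contribution:
  -A: nom -26.400 → Σnom=-26.400; wc +0.100/-0.360 → slack +0.100/-0.360; half-tol=0.230, Σhalf²=0.052900
  +B: nom +10.300 → Σnom=-16.100; wc +0.130/-0.230 → slack +0.230/-0.590; half-tol=0.180, Σhalf²=0.085300
  -C: nom -24.100 → Σnom=-40.200; wc +0.370/-0.220 → slack +0.600/-0.810; half-tol=0.295, Σhalf²=0.172325
  -D: nom -2.700 → Σnom=-42.900; wc +0.310/-0.310 → slack +0.910/-1.120; half-tol=0.310, Σhalf²=0.268425
  +E: nom +15.800 → Σnom=-27.100; wc +0.230/-0.230 → slack +1.140/-1.350; half-tol=0.230, Σhalf²=0.321325
  -F: nom -46.600 → Σnom=-73.700; wc +0.352/-0.352 → slack +1.492/-1.702; half-tol=0.352, Σhalf²=0.445229
  -G: nom -49.390 → Σnom=-123.090; wc +0.250/-0.040 → slack +1.742/-1.742; half-tol=0.145, Σhalf²=0.466254
  +H: nom +4.840 → Σnom=-118.250; wc +0.020/-0.020 → slack +1.762/-1.762; half-tol=0.020, Σhalf²=0.466654
Nominal = -118.250. Worst-case = [-118.250 - 1.762, -118.250 + 1.762] = [-120.012, -116.488]. RSS = √0.466654 = 0.683.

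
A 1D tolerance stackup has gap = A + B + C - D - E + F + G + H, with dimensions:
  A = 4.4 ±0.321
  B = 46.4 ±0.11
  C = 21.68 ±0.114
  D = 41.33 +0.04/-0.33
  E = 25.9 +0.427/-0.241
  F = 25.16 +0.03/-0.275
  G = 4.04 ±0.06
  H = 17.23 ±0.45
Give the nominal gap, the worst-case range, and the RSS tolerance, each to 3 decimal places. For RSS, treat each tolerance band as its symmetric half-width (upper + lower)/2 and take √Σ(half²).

nominal=51.680 wc=[49.883,53.336] rss=0.709

Stack each dimension's contribution:
  +A: nom +4.400 → Σnom=4.400; wc +0.321/-0.321 → slack +0.321/-0.321; half-tol=0.321, Σhalf²=0.103041
  +B: nom +46.400 → Σnom=50.800; wc +0.110/-0.110 → slack +0.431/-0.431; half-tol=0.110, Σhalf²=0.115141
  +C: nom +21.680 → Σnom=72.480; wc +0.114/-0.114 → slack +0.545/-0.545; half-tol=0.114, Σhalf²=0.128137
  -D: nom -41.330 → Σnom=31.150; wc +0.330/-0.040 → slack +0.875/-0.585; half-tol=0.185, Σhalf²=0.162362
  -E: nom -25.900 → Σnom=5.250; wc +0.241/-0.427 → slack +1.116/-1.012; half-tol=0.334, Σhalf²=0.273918
  +F: nom +25.160 → Σnom=30.410; wc +0.030/-0.275 → slack +1.146/-1.287; half-tol=0.153, Σhalf²=0.297174
  +G: nom +4.040 → Σnom=34.450; wc +0.060/-0.060 → slack +1.206/-1.347; half-tol=0.060, Σhalf²=0.300774
  +H: nom +17.230 → Σnom=51.680; wc +0.450/-0.450 → slack +1.656/-1.797; half-tol=0.450, Σhalf²=0.503274
Nominal = 51.680. Worst-case = [51.680 - 1.797, 51.680 + 1.656] = [49.883, 53.336]. RSS = √0.503274 = 0.709.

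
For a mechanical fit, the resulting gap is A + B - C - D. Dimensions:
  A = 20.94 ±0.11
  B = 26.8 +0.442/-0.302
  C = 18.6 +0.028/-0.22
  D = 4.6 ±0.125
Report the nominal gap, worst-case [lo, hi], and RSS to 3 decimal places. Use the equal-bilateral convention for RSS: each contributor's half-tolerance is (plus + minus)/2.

nominal=24.540 wc=[23.975,25.437] rss=0.426

Stack each dimension's contribution:
  +A: nom +20.940 → Σnom=20.940; wc +0.110/-0.110 → slack +0.110/-0.110; half-tol=0.110, Σhalf²=0.012100
  +B: nom +26.800 → Σnom=47.740; wc +0.442/-0.302 → slack +0.552/-0.412; half-tol=0.372, Σhalf²=0.150484
  -C: nom -18.600 → Σnom=29.140; wc +0.220/-0.028 → slack +0.772/-0.440; half-tol=0.124, Σhalf²=0.165860
  -D: nom -4.600 → Σnom=24.540; wc +0.125/-0.125 → slack +0.897/-0.565; half-tol=0.125, Σhalf²=0.181485
Nominal = 24.540. Worst-case = [24.540 - 0.565, 24.540 + 0.897] = [23.975, 25.437]. RSS = √0.181485 = 0.426.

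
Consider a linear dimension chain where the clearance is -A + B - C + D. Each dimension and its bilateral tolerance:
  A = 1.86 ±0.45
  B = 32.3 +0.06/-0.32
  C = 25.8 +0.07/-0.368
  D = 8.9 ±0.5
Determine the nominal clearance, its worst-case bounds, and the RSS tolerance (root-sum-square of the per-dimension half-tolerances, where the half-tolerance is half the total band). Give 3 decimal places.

nominal=13.540 wc=[12.200,14.918] rss=0.733

Stack each dimension's contribution:
  -A: nom -1.860 → Σnom=-1.860; wc +0.450/-0.450 → slack +0.450/-0.450; half-tol=0.450, Σhalf²=0.202500
  +B: nom +32.300 → Σnom=30.440; wc +0.060/-0.320 → slack +0.510/-0.770; half-tol=0.190, Σhalf²=0.238600
  -C: nom -25.800 → Σnom=4.640; wc +0.368/-0.070 → slack +0.878/-0.840; half-tol=0.219, Σhalf²=0.286561
  +D: nom +8.900 → Σnom=13.540; wc +0.500/-0.500 → slack +1.378/-1.340; half-tol=0.500, Σhalf²=0.536561
Nominal = 13.540. Worst-case = [13.540 - 1.340, 13.540 + 1.378] = [12.200, 14.918]. RSS = √0.536561 = 0.733.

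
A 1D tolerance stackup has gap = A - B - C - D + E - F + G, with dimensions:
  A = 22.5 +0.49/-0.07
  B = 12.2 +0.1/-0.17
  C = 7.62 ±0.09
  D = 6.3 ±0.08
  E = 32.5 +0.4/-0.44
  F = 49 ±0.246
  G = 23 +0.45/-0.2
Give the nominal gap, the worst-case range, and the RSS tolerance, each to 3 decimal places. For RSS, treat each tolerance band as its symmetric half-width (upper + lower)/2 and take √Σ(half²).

nominal=2.880 wc=[1.654,4.806] rss=0.674

Stack each dimension's contribution:
  +A: nom +22.500 → Σnom=22.500; wc +0.490/-0.070 → slack +0.490/-0.070; half-tol=0.280, Σhalf²=0.078400
  -B: nom -12.200 → Σnom=10.300; wc +0.170/-0.100 → slack +0.660/-0.170; half-tol=0.135, Σhalf²=0.096625
  -C: nom -7.620 → Σnom=2.680; wc +0.090/-0.090 → slack +0.750/-0.260; half-tol=0.090, Σhalf²=0.104725
  -D: nom -6.300 → Σnom=-3.620; wc +0.080/-0.080 → slack +0.830/-0.340; half-tol=0.080, Σhalf²=0.111125
  +E: nom +32.500 → Σnom=28.880; wc +0.400/-0.440 → slack +1.230/-0.780; half-tol=0.420, Σhalf²=0.287525
  -F: nom -49.000 → Σnom=-20.120; wc +0.246/-0.246 → slack +1.476/-1.026; half-tol=0.246, Σhalf²=0.348041
  +G: nom +23.000 → Σnom=2.880; wc +0.450/-0.200 → slack +1.926/-1.226; half-tol=0.325, Σhalf²=0.453666
Nominal = 2.880. Worst-case = [2.880 - 1.226, 2.880 + 1.926] = [1.654, 4.806]. RSS = √0.453666 = 0.674.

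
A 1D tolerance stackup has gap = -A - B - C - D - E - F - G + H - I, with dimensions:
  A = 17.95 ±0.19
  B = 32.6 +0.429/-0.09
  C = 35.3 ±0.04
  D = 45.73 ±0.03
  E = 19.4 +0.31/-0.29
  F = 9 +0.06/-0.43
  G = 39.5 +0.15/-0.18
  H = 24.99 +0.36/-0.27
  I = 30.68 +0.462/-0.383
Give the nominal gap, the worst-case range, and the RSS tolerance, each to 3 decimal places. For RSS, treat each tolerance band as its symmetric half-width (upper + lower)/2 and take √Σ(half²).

nominal=-205.170 wc=[-207.111,-203.177] rss=0.749

Stack each dimension's contribution:
  -A: nom -17.950 → Σnom=-17.950; wc +0.190/-0.190 → slack +0.190/-0.190; half-tol=0.190, Σhalf²=0.036100
  -B: nom -32.600 → Σnom=-50.550; wc +0.090/-0.429 → slack +0.280/-0.619; half-tol=0.260, Σhalf²=0.103440
  -C: nom -35.300 → Σnom=-85.850; wc +0.040/-0.040 → slack +0.320/-0.659; half-tol=0.040, Σhalf²=0.105040
  -D: nom -45.730 → Σnom=-131.580; wc +0.030/-0.030 → slack +0.350/-0.689; half-tol=0.030, Σhalf²=0.105940
  -E: nom -19.400 → Σnom=-150.980; wc +0.290/-0.310 → slack +0.640/-0.999; half-tol=0.300, Σhalf²=0.195940
  -F: nom -9.000 → Σnom=-159.980; wc +0.430/-0.060 → slack +1.070/-1.059; half-tol=0.245, Σhalf²=0.255965
  -G: nom -39.500 → Σnom=-199.480; wc +0.180/-0.150 → slack +1.250/-1.209; half-tol=0.165, Σhalf²=0.283190
  +H: nom +24.990 → Σnom=-174.490; wc +0.360/-0.270 → slack +1.610/-1.479; half-tol=0.315, Σhalf²=0.382415
  -I: nom -30.680 → Σnom=-205.170; wc +0.383/-0.462 → slack +1.993/-1.941; half-tol=0.422, Σhalf²=0.560922
Nominal = -205.170. Worst-case = [-205.170 - 1.941, -205.170 + 1.993] = [-207.111, -203.177]. RSS = √0.560922 = 0.749.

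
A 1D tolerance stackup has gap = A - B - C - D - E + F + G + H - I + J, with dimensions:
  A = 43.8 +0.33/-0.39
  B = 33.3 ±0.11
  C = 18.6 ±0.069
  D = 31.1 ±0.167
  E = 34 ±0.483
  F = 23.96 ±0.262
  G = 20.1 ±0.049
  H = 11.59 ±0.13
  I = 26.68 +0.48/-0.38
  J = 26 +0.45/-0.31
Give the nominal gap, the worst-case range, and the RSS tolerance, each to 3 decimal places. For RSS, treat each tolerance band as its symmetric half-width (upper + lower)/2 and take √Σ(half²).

nominal=-18.230 wc=[-20.680,-15.800] rss=0.908

Stack each dimension's contribution:
  +A: nom +43.800 → Σnom=43.800; wc +0.330/-0.390 → slack +0.330/-0.390; half-tol=0.360, Σhalf²=0.129600
  -B: nom -33.300 → Σnom=10.500; wc +0.110/-0.110 → slack +0.440/-0.500; half-tol=0.110, Σhalf²=0.141700
  -C: nom -18.600 → Σnom=-8.100; wc +0.069/-0.069 → slack +0.509/-0.569; half-tol=0.069, Σhalf²=0.146461
  -D: nom -31.100 → Σnom=-39.200; wc +0.167/-0.167 → slack +0.676/-0.736; half-tol=0.167, Σhalf²=0.174350
  -E: nom -34.000 → Σnom=-73.200; wc +0.483/-0.483 → slack +1.159/-1.219; half-tol=0.483, Σhalf²=0.407639
  +F: nom +23.960 → Σnom=-49.240; wc +0.262/-0.262 → slack +1.421/-1.481; half-tol=0.262, Σhalf²=0.476283
  +G: nom +20.100 → Σnom=-29.140; wc +0.049/-0.049 → slack +1.470/-1.530; half-tol=0.049, Σhalf²=0.478684
  +H: nom +11.590 → Σnom=-17.550; wc +0.130/-0.130 → slack +1.600/-1.660; half-tol=0.130, Σhalf²=0.495584
  -I: nom -26.680 → Σnom=-44.230; wc +0.380/-0.480 → slack +1.980/-2.140; half-tol=0.430, Σhalf²=0.680484
  +J: nom +26.000 → Σnom=-18.230; wc +0.450/-0.310 → slack +2.430/-2.450; half-tol=0.380, Σhalf²=0.824884
Nominal = -18.230. Worst-case = [-18.230 - 2.450, -18.230 + 2.430] = [-20.680, -15.800]. RSS = √0.824884 = 0.908.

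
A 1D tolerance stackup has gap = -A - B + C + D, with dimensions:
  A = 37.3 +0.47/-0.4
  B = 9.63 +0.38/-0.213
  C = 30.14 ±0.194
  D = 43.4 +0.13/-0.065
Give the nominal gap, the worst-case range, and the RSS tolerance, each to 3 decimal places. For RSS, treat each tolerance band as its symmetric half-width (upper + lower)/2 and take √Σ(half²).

nominal=26.610 wc=[25.501,27.547] rss=0.569

Stack each dimension's contribution:
  -A: nom -37.300 → Σnom=-37.300; wc +0.400/-0.470 → slack +0.400/-0.470; half-tol=0.435, Σhalf²=0.189225
  -B: nom -9.630 → Σnom=-46.930; wc +0.213/-0.380 → slack +0.613/-0.850; half-tol=0.296, Σhalf²=0.277137
  +C: nom +30.140 → Σnom=-16.790; wc +0.194/-0.194 → slack +0.807/-1.044; half-tol=0.194, Σhalf²=0.314773
  +D: nom +43.400 → Σnom=26.610; wc +0.130/-0.065 → slack +0.937/-1.109; half-tol=0.098, Σhalf²=0.324279
Nominal = 26.610. Worst-case = [26.610 - 1.109, 26.610 + 0.937] = [25.501, 27.547]. RSS = √0.324279 = 0.569.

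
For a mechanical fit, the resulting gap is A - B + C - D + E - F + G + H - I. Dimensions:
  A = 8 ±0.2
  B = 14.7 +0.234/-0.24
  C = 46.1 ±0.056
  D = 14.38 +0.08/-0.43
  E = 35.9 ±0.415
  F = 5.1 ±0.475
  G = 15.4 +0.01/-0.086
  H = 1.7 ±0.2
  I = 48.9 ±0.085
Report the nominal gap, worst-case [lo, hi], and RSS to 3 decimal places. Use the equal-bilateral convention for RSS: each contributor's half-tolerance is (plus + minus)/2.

nominal=24.020 wc=[22.189,26.131] rss=0.782

Stack each dimension's contribution:
  +A: nom +8.000 → Σnom=8.000; wc +0.200/-0.200 → slack +0.200/-0.200; half-tol=0.200, Σhalf²=0.040000
  -B: nom -14.700 → Σnom=-6.700; wc +0.240/-0.234 → slack +0.440/-0.434; half-tol=0.237, Σhalf²=0.096169
  +C: nom +46.100 → Σnom=39.400; wc +0.056/-0.056 → slack +0.496/-0.490; half-tol=0.056, Σhalf²=0.099305
  -D: nom -14.380 → Σnom=25.020; wc +0.430/-0.080 → slack +0.926/-0.570; half-tol=0.255, Σhalf²=0.164330
  +E: nom +35.900 → Σnom=60.920; wc +0.415/-0.415 → slack +1.341/-0.985; half-tol=0.415, Σhalf²=0.336555
  -F: nom -5.100 → Σnom=55.820; wc +0.475/-0.475 → slack +1.816/-1.460; half-tol=0.475, Σhalf²=0.562180
  +G: nom +15.400 → Σnom=71.220; wc +0.010/-0.086 → slack +1.826/-1.546; half-tol=0.048, Σhalf²=0.564484
  +H: nom +1.700 → Σnom=72.920; wc +0.200/-0.200 → slack +2.026/-1.746; half-tol=0.200, Σhalf²=0.604484
  -I: nom -48.900 → Σnom=24.020; wc +0.085/-0.085 → slack +2.111/-1.831; half-tol=0.085, Σhalf²=0.611709
Nominal = 24.020. Worst-case = [24.020 - 1.831, 24.020 + 2.111] = [22.189, 26.131]. RSS = √0.611709 = 0.782.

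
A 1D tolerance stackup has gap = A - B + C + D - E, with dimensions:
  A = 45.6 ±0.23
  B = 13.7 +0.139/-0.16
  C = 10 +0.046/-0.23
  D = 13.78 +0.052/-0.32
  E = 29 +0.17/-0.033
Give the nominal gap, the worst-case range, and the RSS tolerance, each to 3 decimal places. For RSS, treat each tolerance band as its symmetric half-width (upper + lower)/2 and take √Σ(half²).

Stack each dimension's contribution:
  +A: nom +45.600 → Σnom=45.600; wc +0.230/-0.230 → slack +0.230/-0.230; half-tol=0.230, Σhalf²=0.052900
  -B: nom -13.700 → Σnom=31.900; wc +0.160/-0.139 → slack +0.390/-0.369; half-tol=0.150, Σhalf²=0.075250
  +C: nom +10.000 → Σnom=41.900; wc +0.046/-0.230 → slack +0.436/-0.599; half-tol=0.138, Σhalf²=0.094294
  +D: nom +13.780 → Σnom=55.680; wc +0.052/-0.320 → slack +0.488/-0.919; half-tol=0.186, Σhalf²=0.128890
  -E: nom -29.000 → Σnom=26.680; wc +0.033/-0.170 → slack +0.521/-1.089; half-tol=0.102, Σhalf²=0.139193
Nominal = 26.680. Worst-case = [26.680 - 1.089, 26.680 + 0.521] = [25.591, 27.201]. RSS = √0.139193 = 0.373.

nominal=26.680 wc=[25.591,27.201] rss=0.373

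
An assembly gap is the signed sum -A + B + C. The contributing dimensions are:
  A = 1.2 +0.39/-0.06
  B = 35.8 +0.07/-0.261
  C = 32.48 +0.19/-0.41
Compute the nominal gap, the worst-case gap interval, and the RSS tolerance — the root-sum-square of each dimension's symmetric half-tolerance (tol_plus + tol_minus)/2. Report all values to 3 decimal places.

Stack each dimension's contribution:
  -A: nom -1.200 → Σnom=-1.200; wc +0.060/-0.390 → slack +0.060/-0.390; half-tol=0.225, Σhalf²=0.050625
  +B: nom +35.800 → Σnom=34.600; wc +0.070/-0.261 → slack +0.130/-0.651; half-tol=0.166, Σhalf²=0.078015
  +C: nom +32.480 → Σnom=67.080; wc +0.190/-0.410 → slack +0.320/-1.061; half-tol=0.300, Σhalf²=0.168015
Nominal = 67.080. Worst-case = [67.080 - 1.061, 67.080 + 0.320] = [66.019, 67.400]. RSS = √0.168015 = 0.410.

nominal=67.080 wc=[66.019,67.400] rss=0.410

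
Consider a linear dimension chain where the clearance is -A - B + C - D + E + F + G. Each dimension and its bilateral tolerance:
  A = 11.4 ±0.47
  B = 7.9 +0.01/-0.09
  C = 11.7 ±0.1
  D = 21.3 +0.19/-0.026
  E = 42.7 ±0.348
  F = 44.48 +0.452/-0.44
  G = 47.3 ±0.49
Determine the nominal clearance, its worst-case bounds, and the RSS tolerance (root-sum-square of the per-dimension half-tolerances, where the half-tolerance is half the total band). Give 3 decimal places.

Stack each dimension's contribution:
  -A: nom -11.400 → Σnom=-11.400; wc +0.470/-0.470 → slack +0.470/-0.470; half-tol=0.470, Σhalf²=0.220900
  -B: nom -7.900 → Σnom=-19.300; wc +0.090/-0.010 → slack +0.560/-0.480; half-tol=0.050, Σhalf²=0.223400
  +C: nom +11.700 → Σnom=-7.600; wc +0.100/-0.100 → slack +0.660/-0.580; half-tol=0.100, Σhalf²=0.233400
  -D: nom -21.300 → Σnom=-28.900; wc +0.026/-0.190 → slack +0.686/-0.770; half-tol=0.108, Σhalf²=0.245064
  +E: nom +42.700 → Σnom=13.800; wc +0.348/-0.348 → slack +1.034/-1.118; half-tol=0.348, Σhalf²=0.366168
  +F: nom +44.480 → Σnom=58.280; wc +0.452/-0.440 → slack +1.486/-1.558; half-tol=0.446, Σhalf²=0.565084
  +G: nom +47.300 → Σnom=105.580; wc +0.490/-0.490 → slack +1.976/-2.048; half-tol=0.490, Σhalf²=0.805184
Nominal = 105.580. Worst-case = [105.580 - 2.048, 105.580 + 1.976] = [103.532, 107.556]. RSS = √0.805184 = 0.897.

nominal=105.580 wc=[103.532,107.556] rss=0.897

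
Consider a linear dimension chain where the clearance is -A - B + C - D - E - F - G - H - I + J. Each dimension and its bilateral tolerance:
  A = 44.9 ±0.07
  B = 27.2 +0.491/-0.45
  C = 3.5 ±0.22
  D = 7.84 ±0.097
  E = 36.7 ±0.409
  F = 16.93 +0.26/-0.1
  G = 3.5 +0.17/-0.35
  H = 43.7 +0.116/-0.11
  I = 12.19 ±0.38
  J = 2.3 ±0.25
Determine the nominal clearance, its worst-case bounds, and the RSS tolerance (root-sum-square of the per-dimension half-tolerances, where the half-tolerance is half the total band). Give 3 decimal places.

nominal=-187.160 wc=[-189.623,-184.724] rss=0.878

Stack each dimension's contribution:
  -A: nom -44.900 → Σnom=-44.900; wc +0.070/-0.070 → slack +0.070/-0.070; half-tol=0.070, Σhalf²=0.004900
  -B: nom -27.200 → Σnom=-72.100; wc +0.450/-0.491 → slack +0.520/-0.561; half-tol=0.471, Σhalf²=0.226270
  +C: nom +3.500 → Σnom=-68.600; wc +0.220/-0.220 → slack +0.740/-0.781; half-tol=0.220, Σhalf²=0.274670
  -D: nom -7.840 → Σnom=-76.440; wc +0.097/-0.097 → slack +0.837/-0.878; half-tol=0.097, Σhalf²=0.284079
  -E: nom -36.700 → Σnom=-113.140; wc +0.409/-0.409 → slack +1.246/-1.287; half-tol=0.409, Σhalf²=0.451360
  -F: nom -16.930 → Σnom=-130.070; wc +0.100/-0.260 → slack +1.346/-1.547; half-tol=0.180, Σhalf²=0.483760
  -G: nom -3.500 → Σnom=-133.570; wc +0.350/-0.170 → slack +1.696/-1.717; half-tol=0.260, Σhalf²=0.551360
  -H: nom -43.700 → Σnom=-177.270; wc +0.110/-0.116 → slack +1.806/-1.833; half-tol=0.113, Σhalf²=0.564129
  -I: nom -12.190 → Σnom=-189.460; wc +0.380/-0.380 → slack +2.186/-2.213; half-tol=0.380, Σhalf²=0.708529
  +J: nom +2.300 → Σnom=-187.160; wc +0.250/-0.250 → slack +2.436/-2.463; half-tol=0.250, Σhalf²=0.771029
Nominal = -187.160. Worst-case = [-187.160 - 2.463, -187.160 + 2.436] = [-189.623, -184.724]. RSS = √0.771029 = 0.878.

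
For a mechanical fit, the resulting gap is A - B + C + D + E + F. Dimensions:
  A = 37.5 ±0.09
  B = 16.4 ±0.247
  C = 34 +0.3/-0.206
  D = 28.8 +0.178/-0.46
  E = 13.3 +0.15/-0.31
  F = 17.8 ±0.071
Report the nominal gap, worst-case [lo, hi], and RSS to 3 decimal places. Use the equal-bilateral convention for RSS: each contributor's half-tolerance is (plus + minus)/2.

nominal=115.000 wc=[113.616,116.036] rss=0.541

Stack each dimension's contribution:
  +A: nom +37.500 → Σnom=37.500; wc +0.090/-0.090 → slack +0.090/-0.090; half-tol=0.090, Σhalf²=0.008100
  -B: nom -16.400 → Σnom=21.100; wc +0.247/-0.247 → slack +0.337/-0.337; half-tol=0.247, Σhalf²=0.069109
  +C: nom +34.000 → Σnom=55.100; wc +0.300/-0.206 → slack +0.637/-0.543; half-tol=0.253, Σhalf²=0.133118
  +D: nom +28.800 → Σnom=83.900; wc +0.178/-0.460 → slack +0.815/-1.003; half-tol=0.319, Σhalf²=0.234879
  +E: nom +13.300 → Σnom=97.200; wc +0.150/-0.310 → slack +0.965/-1.313; half-tol=0.230, Σhalf²=0.287779
  +F: nom +17.800 → Σnom=115.000; wc +0.071/-0.071 → slack +1.036/-1.384; half-tol=0.071, Σhalf²=0.292820
Nominal = 115.000. Worst-case = [115.000 - 1.384, 115.000 + 1.036] = [113.616, 116.036]. RSS = √0.292820 = 0.541.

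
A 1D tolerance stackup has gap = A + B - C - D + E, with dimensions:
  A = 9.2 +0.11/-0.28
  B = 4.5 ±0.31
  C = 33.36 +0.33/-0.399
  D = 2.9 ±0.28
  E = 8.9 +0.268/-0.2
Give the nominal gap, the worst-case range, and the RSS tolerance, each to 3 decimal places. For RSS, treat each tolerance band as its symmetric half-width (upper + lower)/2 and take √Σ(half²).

nominal=-13.660 wc=[-15.060,-12.293] rss=0.633

Stack each dimension's contribution:
  +A: nom +9.200 → Σnom=9.200; wc +0.110/-0.280 → slack +0.110/-0.280; half-tol=0.195, Σhalf²=0.038025
  +B: nom +4.500 → Σnom=13.700; wc +0.310/-0.310 → slack +0.420/-0.590; half-tol=0.310, Σhalf²=0.134125
  -C: nom -33.360 → Σnom=-19.660; wc +0.399/-0.330 → slack +0.819/-0.920; half-tol=0.365, Σhalf²=0.266985
  -D: nom -2.900 → Σnom=-22.560; wc +0.280/-0.280 → slack +1.099/-1.200; half-tol=0.280, Σhalf²=0.345385
  +E: nom +8.900 → Σnom=-13.660; wc +0.268/-0.200 → slack +1.367/-1.400; half-tol=0.234, Σhalf²=0.400141
Nominal = -13.660. Worst-case = [-13.660 - 1.400, -13.660 + 1.367] = [-15.060, -12.293]. RSS = √0.400141 = 0.633.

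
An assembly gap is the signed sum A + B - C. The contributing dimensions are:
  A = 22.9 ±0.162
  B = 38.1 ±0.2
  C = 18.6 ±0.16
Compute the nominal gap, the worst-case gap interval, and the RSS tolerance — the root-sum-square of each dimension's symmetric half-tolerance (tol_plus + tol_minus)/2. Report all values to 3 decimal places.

Stack each dimension's contribution:
  +A: nom +22.900 → Σnom=22.900; wc +0.162/-0.162 → slack +0.162/-0.162; half-tol=0.162, Σhalf²=0.026244
  +B: nom +38.100 → Σnom=61.000; wc +0.200/-0.200 → slack +0.362/-0.362; half-tol=0.200, Σhalf²=0.066244
  -C: nom -18.600 → Σnom=42.400; wc +0.160/-0.160 → slack +0.522/-0.522; half-tol=0.160, Σhalf²=0.091844
Nominal = 42.400. Worst-case = [42.400 - 0.522, 42.400 + 0.522] = [41.878, 42.922]. RSS = √0.091844 = 0.303.

nominal=42.400 wc=[41.878,42.922] rss=0.303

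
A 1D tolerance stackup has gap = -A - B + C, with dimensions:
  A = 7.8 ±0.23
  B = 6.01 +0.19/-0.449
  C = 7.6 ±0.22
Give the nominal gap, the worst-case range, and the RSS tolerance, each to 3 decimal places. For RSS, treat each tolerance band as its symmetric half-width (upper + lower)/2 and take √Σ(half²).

Stack each dimension's contribution:
  -A: nom -7.800 → Σnom=-7.800; wc +0.230/-0.230 → slack +0.230/-0.230; half-tol=0.230, Σhalf²=0.052900
  -B: nom -6.010 → Σnom=-13.810; wc +0.449/-0.190 → slack +0.679/-0.420; half-tol=0.320, Σhalf²=0.154980
  +C: nom +7.600 → Σnom=-6.210; wc +0.220/-0.220 → slack +0.899/-0.640; half-tol=0.220, Σhalf²=0.203380
Nominal = -6.210. Worst-case = [-6.210 - 0.640, -6.210 + 0.899] = [-6.850, -5.311]. RSS = √0.203380 = 0.451.

nominal=-6.210 wc=[-6.850,-5.311] rss=0.451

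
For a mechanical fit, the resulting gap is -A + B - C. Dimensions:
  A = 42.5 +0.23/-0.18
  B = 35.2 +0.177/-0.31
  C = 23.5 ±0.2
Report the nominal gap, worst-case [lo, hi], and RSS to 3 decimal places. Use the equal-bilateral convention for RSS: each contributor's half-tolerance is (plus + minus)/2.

nominal=-30.800 wc=[-31.540,-30.243] rss=0.376

Stack each dimension's contribution:
  -A: nom -42.500 → Σnom=-42.500; wc +0.180/-0.230 → slack +0.180/-0.230; half-tol=0.205, Σhalf²=0.042025
  +B: nom +35.200 → Σnom=-7.300; wc +0.177/-0.310 → slack +0.357/-0.540; half-tol=0.243, Σhalf²=0.101317
  -C: nom -23.500 → Σnom=-30.800; wc +0.200/-0.200 → slack +0.557/-0.740; half-tol=0.200, Σhalf²=0.141317
Nominal = -30.800. Worst-case = [-30.800 - 0.740, -30.800 + 0.557] = [-31.540, -30.243]. RSS = √0.141317 = 0.376.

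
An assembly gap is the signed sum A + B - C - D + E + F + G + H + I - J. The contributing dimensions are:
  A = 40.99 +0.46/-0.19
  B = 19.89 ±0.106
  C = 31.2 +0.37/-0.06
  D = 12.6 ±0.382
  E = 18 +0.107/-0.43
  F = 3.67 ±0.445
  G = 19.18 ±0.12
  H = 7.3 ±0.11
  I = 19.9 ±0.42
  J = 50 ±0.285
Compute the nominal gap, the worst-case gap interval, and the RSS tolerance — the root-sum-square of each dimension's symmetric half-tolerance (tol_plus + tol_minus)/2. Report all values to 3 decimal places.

nominal=35.130 wc=[32.272,37.625] rss=0.929

Stack each dimension's contribution:
  +A: nom +40.990 → Σnom=40.990; wc +0.460/-0.190 → slack +0.460/-0.190; half-tol=0.325, Σhalf²=0.105625
  +B: nom +19.890 → Σnom=60.880; wc +0.106/-0.106 → slack +0.566/-0.296; half-tol=0.106, Σhalf²=0.116861
  -C: nom -31.200 → Σnom=29.680; wc +0.060/-0.370 → slack +0.626/-0.666; half-tol=0.215, Σhalf²=0.163086
  -D: nom -12.600 → Σnom=17.080; wc +0.382/-0.382 → slack +1.008/-1.048; half-tol=0.382, Σhalf²=0.309010
  +E: nom +18.000 → Σnom=35.080; wc +0.107/-0.430 → slack +1.115/-1.478; half-tol=0.269, Σhalf²=0.381102
  +F: nom +3.670 → Σnom=38.750; wc +0.445/-0.445 → slack +1.560/-1.923; half-tol=0.445, Σhalf²=0.579127
  +G: nom +19.180 → Σnom=57.930; wc +0.120/-0.120 → slack +1.680/-2.043; half-tol=0.120, Σhalf²=0.593527
  +H: nom +7.300 → Σnom=65.230; wc +0.110/-0.110 → slack +1.790/-2.153; half-tol=0.110, Σhalf²=0.605627
  +I: nom +19.900 → Σnom=85.130; wc +0.420/-0.420 → slack +2.210/-2.573; half-tol=0.420, Σhalf²=0.782027
  -J: nom -50.000 → Σnom=35.130; wc +0.285/-0.285 → slack +2.495/-2.858; half-tol=0.285, Σhalf²=0.863252
Nominal = 35.130. Worst-case = [35.130 - 2.858, 35.130 + 2.495] = [32.272, 37.625]. RSS = √0.863252 = 0.929.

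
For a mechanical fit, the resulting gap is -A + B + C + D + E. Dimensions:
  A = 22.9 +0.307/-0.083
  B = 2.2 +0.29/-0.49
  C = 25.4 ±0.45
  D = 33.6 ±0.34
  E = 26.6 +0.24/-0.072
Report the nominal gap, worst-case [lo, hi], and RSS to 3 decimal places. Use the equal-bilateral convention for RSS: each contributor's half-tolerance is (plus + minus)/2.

Stack each dimension's contribution:
  -A: nom -22.900 → Σnom=-22.900; wc +0.083/-0.307 → slack +0.083/-0.307; half-tol=0.195, Σhalf²=0.038025
  +B: nom +2.200 → Σnom=-20.700; wc +0.290/-0.490 → slack +0.373/-0.797; half-tol=0.390, Σhalf²=0.190125
  +C: nom +25.400 → Σnom=4.700; wc +0.450/-0.450 → slack +0.823/-1.247; half-tol=0.450, Σhalf²=0.392625
  +D: nom +33.600 → Σnom=38.300; wc +0.340/-0.340 → slack +1.163/-1.587; half-tol=0.340, Σhalf²=0.508225
  +E: nom +26.600 → Σnom=64.900; wc +0.240/-0.072 → slack +1.403/-1.659; half-tol=0.156, Σhalf²=0.532561
Nominal = 64.900. Worst-case = [64.900 - 1.659, 64.900 + 1.403] = [63.241, 66.303]. RSS = √0.532561 = 0.730.

nominal=64.900 wc=[63.241,66.303] rss=0.730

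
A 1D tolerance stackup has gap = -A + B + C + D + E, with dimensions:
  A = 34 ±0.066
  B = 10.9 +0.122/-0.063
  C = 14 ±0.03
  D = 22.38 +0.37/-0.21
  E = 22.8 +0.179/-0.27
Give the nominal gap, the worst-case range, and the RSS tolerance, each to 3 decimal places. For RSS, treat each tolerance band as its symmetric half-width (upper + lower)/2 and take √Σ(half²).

Stack each dimension's contribution:
  -A: nom -34.000 → Σnom=-34.000; wc +0.066/-0.066 → slack +0.066/-0.066; half-tol=0.066, Σhalf²=0.004356
  +B: nom +10.900 → Σnom=-23.100; wc +0.122/-0.063 → slack +0.188/-0.129; half-tol=0.092, Σhalf²=0.012912
  +C: nom +14.000 → Σnom=-9.100; wc +0.030/-0.030 → slack +0.218/-0.159; half-tol=0.030, Σhalf²=0.013812
  +D: nom +22.380 → Σnom=13.280; wc +0.370/-0.210 → slack +0.588/-0.369; half-tol=0.290, Σhalf²=0.097912
  +E: nom +22.800 → Σnom=36.080; wc +0.179/-0.270 → slack +0.767/-0.639; half-tol=0.225, Σhalf²=0.148312
Nominal = 36.080. Worst-case = [36.080 - 0.639, 36.080 + 0.767] = [35.441, 36.847]. RSS = √0.148312 = 0.385.

nominal=36.080 wc=[35.441,36.847] rss=0.385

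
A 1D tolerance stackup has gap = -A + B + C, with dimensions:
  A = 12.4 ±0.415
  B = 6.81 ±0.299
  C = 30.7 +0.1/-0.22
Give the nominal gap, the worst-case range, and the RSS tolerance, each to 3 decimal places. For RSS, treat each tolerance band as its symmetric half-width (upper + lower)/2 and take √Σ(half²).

Stack each dimension's contribution:
  -A: nom -12.400 → Σnom=-12.400; wc +0.415/-0.415 → slack +0.415/-0.415; half-tol=0.415, Σhalf²=0.172225
  +B: nom +6.810 → Σnom=-5.590; wc +0.299/-0.299 → slack +0.714/-0.714; half-tol=0.299, Σhalf²=0.261626
  +C: nom +30.700 → Σnom=25.110; wc +0.100/-0.220 → slack +0.814/-0.934; half-tol=0.160, Σhalf²=0.287226
Nominal = 25.110. Worst-case = [25.110 - 0.934, 25.110 + 0.814] = [24.176, 25.924]. RSS = √0.287226 = 0.536.

nominal=25.110 wc=[24.176,25.924] rss=0.536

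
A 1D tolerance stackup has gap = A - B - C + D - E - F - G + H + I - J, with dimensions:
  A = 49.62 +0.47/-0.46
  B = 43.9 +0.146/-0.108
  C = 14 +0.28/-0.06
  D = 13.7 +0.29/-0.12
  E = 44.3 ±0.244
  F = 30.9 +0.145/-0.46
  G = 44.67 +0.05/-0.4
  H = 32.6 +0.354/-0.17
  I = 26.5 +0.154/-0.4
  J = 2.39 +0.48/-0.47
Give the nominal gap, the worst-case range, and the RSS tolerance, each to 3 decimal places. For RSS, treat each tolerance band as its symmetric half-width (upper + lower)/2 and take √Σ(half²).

Stack each dimension's contribution:
  +A: nom +49.620 → Σnom=49.620; wc +0.470/-0.460 → slack +0.470/-0.460; half-tol=0.465, Σhalf²=0.216225
  -B: nom -43.900 → Σnom=5.720; wc +0.108/-0.146 → slack +0.578/-0.606; half-tol=0.127, Σhalf²=0.232354
  -C: nom -14.000 → Σnom=-8.280; wc +0.060/-0.280 → slack +0.638/-0.886; half-tol=0.170, Σhalf²=0.261254
  +D: nom +13.700 → Σnom=5.420; wc +0.290/-0.120 → slack +0.928/-1.006; half-tol=0.205, Σhalf²=0.303279
  -E: nom -44.300 → Σnom=-38.880; wc +0.244/-0.244 → slack +1.172/-1.250; half-tol=0.244, Σhalf²=0.362815
  -F: nom -30.900 → Σnom=-69.780; wc +0.460/-0.145 → slack +1.632/-1.395; half-tol=0.302, Σhalf²=0.454321
  -G: nom -44.670 → Σnom=-114.450; wc +0.400/-0.050 → slack +2.032/-1.445; half-tol=0.225, Σhalf²=0.504946
  +H: nom +32.600 → Σnom=-81.850; wc +0.354/-0.170 → slack +2.386/-1.615; half-tol=0.262, Σhalf²=0.573590
  +I: nom +26.500 → Σnom=-55.350; wc +0.154/-0.400 → slack +2.540/-2.015; half-tol=0.277, Σhalf²=0.650319
  -J: nom -2.390 → Σnom=-57.740; wc +0.470/-0.480 → slack +3.010/-2.495; half-tol=0.475, Σhalf²=0.875944
Nominal = -57.740. Worst-case = [-57.740 - 2.495, -57.740 + 3.010] = [-60.235, -54.730]. RSS = √0.875944 = 0.936.

nominal=-57.740 wc=[-60.235,-54.730] rss=0.936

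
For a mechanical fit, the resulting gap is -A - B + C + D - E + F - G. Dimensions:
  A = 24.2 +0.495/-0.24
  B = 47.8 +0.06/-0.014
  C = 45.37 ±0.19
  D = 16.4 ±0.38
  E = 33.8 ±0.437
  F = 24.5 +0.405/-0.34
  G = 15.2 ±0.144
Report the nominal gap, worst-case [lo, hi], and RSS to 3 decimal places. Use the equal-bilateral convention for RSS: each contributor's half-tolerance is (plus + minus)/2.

Stack each dimension's contribution:
  -A: nom -24.200 → Σnom=-24.200; wc +0.240/-0.495 → slack +0.240/-0.495; half-tol=0.367, Σhalf²=0.135056
  -B: nom -47.800 → Σnom=-72.000; wc +0.014/-0.060 → slack +0.254/-0.555; half-tol=0.037, Σhalf²=0.136425
  +C: nom +45.370 → Σnom=-26.630; wc +0.190/-0.190 → slack +0.444/-0.745; half-tol=0.190, Σhalf²=0.172525
  +D: nom +16.400 → Σnom=-10.230; wc +0.380/-0.380 → slack +0.824/-1.125; half-tol=0.380, Σhalf²=0.316925
  -E: nom -33.800 → Σnom=-44.030; wc +0.437/-0.437 → slack +1.261/-1.562; half-tol=0.437, Σhalf²=0.507894
  +F: nom +24.500 → Σnom=-19.530; wc +0.405/-0.340 → slack +1.666/-1.902; half-tol=0.373, Σhalf²=0.646651
  -G: nom -15.200 → Σnom=-34.730; wc +0.144/-0.144 → slack +1.810/-2.046; half-tol=0.144, Σhalf²=0.667386
Nominal = -34.730. Worst-case = [-34.730 - 2.046, -34.730 + 1.810] = [-36.776, -32.920]. RSS = √0.667386 = 0.817.

nominal=-34.730 wc=[-36.776,-32.920] rss=0.817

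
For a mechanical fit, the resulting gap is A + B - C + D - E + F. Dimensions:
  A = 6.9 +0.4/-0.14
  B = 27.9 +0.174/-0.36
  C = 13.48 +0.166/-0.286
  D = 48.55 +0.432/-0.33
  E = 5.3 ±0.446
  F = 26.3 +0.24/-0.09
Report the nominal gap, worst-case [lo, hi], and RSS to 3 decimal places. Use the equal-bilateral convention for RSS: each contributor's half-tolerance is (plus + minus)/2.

Stack each dimension's contribution:
  +A: nom +6.900 → Σnom=6.900; wc +0.400/-0.140 → slack +0.400/-0.140; half-tol=0.270, Σhalf²=0.072900
  +B: nom +27.900 → Σnom=34.800; wc +0.174/-0.360 → slack +0.574/-0.500; half-tol=0.267, Σhalf²=0.144189
  -C: nom -13.480 → Σnom=21.320; wc +0.286/-0.166 → slack +0.860/-0.666; half-tol=0.226, Σhalf²=0.195265
  +D: nom +48.550 → Σnom=69.870; wc +0.432/-0.330 → slack +1.292/-0.996; half-tol=0.381, Σhalf²=0.340426
  -E: nom -5.300 → Σnom=64.570; wc +0.446/-0.446 → slack +1.738/-1.442; half-tol=0.446, Σhalf²=0.539342
  +F: nom +26.300 → Σnom=90.870; wc +0.240/-0.090 → slack +1.978/-1.532; half-tol=0.165, Σhalf²=0.566567
Nominal = 90.870. Worst-case = [90.870 - 1.532, 90.870 + 1.978] = [89.338, 92.848]. RSS = √0.566567 = 0.753.

nominal=90.870 wc=[89.338,92.848] rss=0.753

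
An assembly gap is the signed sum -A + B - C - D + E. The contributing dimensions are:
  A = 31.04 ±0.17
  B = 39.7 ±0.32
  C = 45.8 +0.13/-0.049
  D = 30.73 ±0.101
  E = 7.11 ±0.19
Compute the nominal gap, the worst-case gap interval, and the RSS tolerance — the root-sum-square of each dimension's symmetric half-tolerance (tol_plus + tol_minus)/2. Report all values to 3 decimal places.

nominal=-60.760 wc=[-61.671,-59.930] rss=0.431

Stack each dimension's contribution:
  -A: nom -31.040 → Σnom=-31.040; wc +0.170/-0.170 → slack +0.170/-0.170; half-tol=0.170, Σhalf²=0.028900
  +B: nom +39.700 → Σnom=8.660; wc +0.320/-0.320 → slack +0.490/-0.490; half-tol=0.320, Σhalf²=0.131300
  -C: nom -45.800 → Σnom=-37.140; wc +0.049/-0.130 → slack +0.539/-0.620; half-tol=0.089, Σhalf²=0.139310
  -D: nom -30.730 → Σnom=-67.870; wc +0.101/-0.101 → slack +0.640/-0.721; half-tol=0.101, Σhalf²=0.149511
  +E: nom +7.110 → Σnom=-60.760; wc +0.190/-0.190 → slack +0.830/-0.911; half-tol=0.190, Σhalf²=0.185611
Nominal = -60.760. Worst-case = [-60.760 - 0.911, -60.760 + 0.830] = [-61.671, -59.930]. RSS = √0.185611 = 0.431.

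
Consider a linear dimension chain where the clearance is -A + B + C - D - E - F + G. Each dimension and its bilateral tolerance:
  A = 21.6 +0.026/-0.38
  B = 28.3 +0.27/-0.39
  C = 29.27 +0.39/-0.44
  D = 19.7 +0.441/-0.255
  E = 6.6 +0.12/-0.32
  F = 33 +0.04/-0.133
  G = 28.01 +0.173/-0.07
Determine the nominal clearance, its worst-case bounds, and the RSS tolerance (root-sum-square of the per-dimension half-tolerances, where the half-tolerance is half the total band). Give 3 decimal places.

Stack each dimension's contribution:
  -A: nom -21.600 → Σnom=-21.600; wc +0.380/-0.026 → slack +0.380/-0.026; half-tol=0.203, Σhalf²=0.041209
  +B: nom +28.300 → Σnom=6.700; wc +0.270/-0.390 → slack +0.650/-0.416; half-tol=0.330, Σhalf²=0.150109
  +C: nom +29.270 → Σnom=35.970; wc +0.390/-0.440 → slack +1.040/-0.856; half-tol=0.415, Σhalf²=0.322334
  -D: nom -19.700 → Σnom=16.270; wc +0.255/-0.441 → slack +1.295/-1.297; half-tol=0.348, Σhalf²=0.443438
  -E: nom -6.600 → Σnom=9.670; wc +0.320/-0.120 → slack +1.615/-1.417; half-tol=0.220, Σhalf²=0.491838
  -F: nom -33.000 → Σnom=-23.330; wc +0.133/-0.040 → slack +1.748/-1.457; half-tol=0.087, Σhalf²=0.499320
  +G: nom +28.010 → Σnom=4.680; wc +0.173/-0.070 → slack +1.921/-1.527; half-tol=0.121, Σhalf²=0.514082
Nominal = 4.680. Worst-case = [4.680 - 1.527, 4.680 + 1.921] = [3.153, 6.601]. RSS = √0.514082 = 0.717.

nominal=4.680 wc=[3.153,6.601] rss=0.717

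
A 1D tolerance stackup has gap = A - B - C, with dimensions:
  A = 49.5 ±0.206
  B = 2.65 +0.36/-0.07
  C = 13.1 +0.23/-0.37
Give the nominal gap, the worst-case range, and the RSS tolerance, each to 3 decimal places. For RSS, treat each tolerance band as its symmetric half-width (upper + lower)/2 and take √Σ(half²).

Stack each dimension's contribution:
  +A: nom +49.500 → Σnom=49.500; wc +0.206/-0.206 → slack +0.206/-0.206; half-tol=0.206, Σhalf²=0.042436
  -B: nom -2.650 → Σnom=46.850; wc +0.070/-0.360 → slack +0.276/-0.566; half-tol=0.215, Σhalf²=0.088661
  -C: nom -13.100 → Σnom=33.750; wc +0.370/-0.230 → slack +0.646/-0.796; half-tol=0.300, Σhalf²=0.178661
Nominal = 33.750. Worst-case = [33.750 - 0.796, 33.750 + 0.646] = [32.954, 34.396]. RSS = √0.178661 = 0.423.

nominal=33.750 wc=[32.954,34.396] rss=0.423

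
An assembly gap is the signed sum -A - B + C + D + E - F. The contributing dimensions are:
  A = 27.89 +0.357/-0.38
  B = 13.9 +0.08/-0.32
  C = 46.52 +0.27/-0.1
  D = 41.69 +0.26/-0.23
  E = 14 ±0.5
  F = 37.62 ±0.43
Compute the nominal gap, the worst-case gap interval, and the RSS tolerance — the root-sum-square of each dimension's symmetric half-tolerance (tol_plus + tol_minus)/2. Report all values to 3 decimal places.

nominal=22.800 wc=[21.103,24.960] rss=0.840

Stack each dimension's contribution:
  -A: nom -27.890 → Σnom=-27.890; wc +0.380/-0.357 → slack +0.380/-0.357; half-tol=0.368, Σhalf²=0.135792
  -B: nom -13.900 → Σnom=-41.790; wc +0.320/-0.080 → slack +0.700/-0.437; half-tol=0.200, Σhalf²=0.175792
  +C: nom +46.520 → Σnom=4.730; wc +0.270/-0.100 → slack +0.970/-0.537; half-tol=0.185, Σhalf²=0.210017
  +D: nom +41.690 → Σnom=46.420; wc +0.260/-0.230 → slack +1.230/-0.767; half-tol=0.245, Σhalf²=0.270042
  +E: nom +14.000 → Σnom=60.420; wc +0.500/-0.500 → slack +1.730/-1.267; half-tol=0.500, Σhalf²=0.520042
  -F: nom -37.620 → Σnom=22.800; wc +0.430/-0.430 → slack +2.160/-1.697; half-tol=0.430, Σhalf²=0.704942
Nominal = 22.800. Worst-case = [22.800 - 1.697, 22.800 + 2.160] = [21.103, 24.960]. RSS = √0.704942 = 0.840.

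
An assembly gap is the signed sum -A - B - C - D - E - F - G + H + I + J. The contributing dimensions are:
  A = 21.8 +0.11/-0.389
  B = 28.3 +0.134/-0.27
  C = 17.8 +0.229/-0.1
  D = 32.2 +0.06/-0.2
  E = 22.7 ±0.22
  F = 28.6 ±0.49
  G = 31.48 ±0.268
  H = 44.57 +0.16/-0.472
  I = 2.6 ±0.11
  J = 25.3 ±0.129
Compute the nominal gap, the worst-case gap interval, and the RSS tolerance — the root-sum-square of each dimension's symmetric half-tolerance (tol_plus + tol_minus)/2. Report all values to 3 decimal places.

nominal=-110.410 wc=[-112.632,-108.074] rss=0.797

Stack each dimension's contribution:
  -A: nom -21.800 → Σnom=-21.800; wc +0.389/-0.110 → slack +0.389/-0.110; half-tol=0.249, Σhalf²=0.062250
  -B: nom -28.300 → Σnom=-50.100; wc +0.270/-0.134 → slack +0.659/-0.244; half-tol=0.202, Σhalf²=0.103054
  -C: nom -17.800 → Σnom=-67.900; wc +0.100/-0.229 → slack +0.759/-0.473; half-tol=0.165, Σhalf²=0.130115
  -D: nom -32.200 → Σnom=-100.100; wc +0.200/-0.060 → slack +0.959/-0.533; half-tol=0.130, Σhalf²=0.147015
  -E: nom -22.700 → Σnom=-122.800; wc +0.220/-0.220 → slack +1.179/-0.753; half-tol=0.220, Σhalf²=0.195415
  -F: nom -28.600 → Σnom=-151.400; wc +0.490/-0.490 → slack +1.669/-1.243; half-tol=0.490, Σhalf²=0.435515
  -G: nom -31.480 → Σnom=-182.880; wc +0.268/-0.268 → slack +1.937/-1.511; half-tol=0.268, Σhalf²=0.507339
  +H: nom +44.570 → Σnom=-138.310; wc +0.160/-0.472 → slack +2.097/-1.983; half-tol=0.316, Σhalf²=0.607195
  +I: nom +2.600 → Σnom=-135.710; wc +0.110/-0.110 → slack +2.207/-2.093; half-tol=0.110, Σhalf²=0.619295
  +J: nom +25.300 → Σnom=-110.410; wc +0.129/-0.129 → slack +2.336/-2.222; half-tol=0.129, Σhalf²=0.635936
Nominal = -110.410. Worst-case = [-110.410 - 2.222, -110.410 + 2.336] = [-112.632, -108.074]. RSS = √0.635936 = 0.797.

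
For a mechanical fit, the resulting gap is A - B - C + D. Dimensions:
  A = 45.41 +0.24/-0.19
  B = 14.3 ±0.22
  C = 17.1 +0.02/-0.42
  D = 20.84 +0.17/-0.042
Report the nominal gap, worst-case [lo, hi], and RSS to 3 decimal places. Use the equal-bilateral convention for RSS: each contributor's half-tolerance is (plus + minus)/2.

Stack each dimension's contribution:
  +A: nom +45.410 → Σnom=45.410; wc +0.240/-0.190 → slack +0.240/-0.190; half-tol=0.215, Σhalf²=0.046225
  -B: nom -14.300 → Σnom=31.110; wc +0.220/-0.220 → slack +0.460/-0.410; half-tol=0.220, Σhalf²=0.094625
  -C: nom -17.100 → Σnom=14.010; wc +0.420/-0.020 → slack +0.880/-0.430; half-tol=0.220, Σhalf²=0.143025
  +D: nom +20.840 → Σnom=34.850; wc +0.170/-0.042 → slack +1.050/-0.472; half-tol=0.106, Σhalf²=0.154261
Nominal = 34.850. Worst-case = [34.850 - 0.472, 34.850 + 1.050] = [34.378, 35.900]. RSS = √0.154261 = 0.393.

nominal=34.850 wc=[34.378,35.900] rss=0.393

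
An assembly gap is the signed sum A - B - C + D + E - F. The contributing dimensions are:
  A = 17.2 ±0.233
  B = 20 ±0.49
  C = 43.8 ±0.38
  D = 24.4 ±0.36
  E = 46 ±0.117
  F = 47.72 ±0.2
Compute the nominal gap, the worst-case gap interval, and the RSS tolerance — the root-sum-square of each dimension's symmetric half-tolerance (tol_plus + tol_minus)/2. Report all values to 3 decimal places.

Stack each dimension's contribution:
  +A: nom +17.200 → Σnom=17.200; wc +0.233/-0.233 → slack +0.233/-0.233; half-tol=0.233, Σhalf²=0.054289
  -B: nom -20.000 → Σnom=-2.800; wc +0.490/-0.490 → slack +0.723/-0.723; half-tol=0.490, Σhalf²=0.294389
  -C: nom -43.800 → Σnom=-46.600; wc +0.380/-0.380 → slack +1.103/-1.103; half-tol=0.380, Σhalf²=0.438789
  +D: nom +24.400 → Σnom=-22.200; wc +0.360/-0.360 → slack +1.463/-1.463; half-tol=0.360, Σhalf²=0.568389
  +E: nom +46.000 → Σnom=23.800; wc +0.117/-0.117 → slack +1.580/-1.580; half-tol=0.117, Σhalf²=0.582078
  -F: nom -47.720 → Σnom=-23.920; wc +0.200/-0.200 → slack +1.780/-1.780; half-tol=0.200, Σhalf²=0.622078
Nominal = -23.920. Worst-case = [-23.920 - 1.780, -23.920 + 1.780] = [-25.700, -22.140]. RSS = √0.622078 = 0.789.

nominal=-23.920 wc=[-25.700,-22.140] rss=0.789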